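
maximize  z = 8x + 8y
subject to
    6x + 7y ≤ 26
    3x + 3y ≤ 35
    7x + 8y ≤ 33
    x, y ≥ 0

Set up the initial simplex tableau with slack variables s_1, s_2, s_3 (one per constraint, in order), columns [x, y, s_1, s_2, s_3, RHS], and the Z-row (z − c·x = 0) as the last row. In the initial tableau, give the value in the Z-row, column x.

The Z-row carries the negated objective coefficients: the x entry is -8.

-8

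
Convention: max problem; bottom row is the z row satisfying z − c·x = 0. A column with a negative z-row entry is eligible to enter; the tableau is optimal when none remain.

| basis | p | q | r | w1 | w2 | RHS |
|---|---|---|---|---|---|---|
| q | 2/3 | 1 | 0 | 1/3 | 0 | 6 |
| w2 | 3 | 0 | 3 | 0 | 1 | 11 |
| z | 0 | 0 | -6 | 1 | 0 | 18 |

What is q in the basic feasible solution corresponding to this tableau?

6

q is basic (row 1); its value is the RHS of that row, 6.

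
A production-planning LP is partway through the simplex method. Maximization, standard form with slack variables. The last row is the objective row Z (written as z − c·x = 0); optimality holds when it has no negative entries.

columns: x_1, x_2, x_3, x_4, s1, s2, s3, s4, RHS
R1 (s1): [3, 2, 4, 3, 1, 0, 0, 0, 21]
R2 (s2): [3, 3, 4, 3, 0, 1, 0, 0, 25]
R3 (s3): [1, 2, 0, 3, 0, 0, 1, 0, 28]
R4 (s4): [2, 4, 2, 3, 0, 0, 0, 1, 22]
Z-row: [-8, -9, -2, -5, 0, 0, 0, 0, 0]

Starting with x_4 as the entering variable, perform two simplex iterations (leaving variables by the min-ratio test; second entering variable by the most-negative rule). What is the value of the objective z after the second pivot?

Ratio test on column x_4 — row 1: 21/3 = 7; row 2: 25/3 = 25/3; row 3: 28/3 = 28/3; row 4: 22/3 = 22/3. Minimum is 7 at row 1 (s1 leaves); pivot element 3.
Pivot on row 1; the Z-row RHS becomes 0 − (-5)·7 = 35.
Next entering variable (most negative Z-row entry -17/3): x_2.
Ratio test on column x_2 — row 1: 7/(2/3) = 21/2; row 2: 4/1 = 4; row 3: entry 0 ≤ 0; row 4: 1/2 = 1/2. Minimum is 1/2 at row 4 (s4 leaves); pivot element 2.
After the second pivot the Z-row RHS is 35 − (-17/3)·(1/2) = 227/6.

227/6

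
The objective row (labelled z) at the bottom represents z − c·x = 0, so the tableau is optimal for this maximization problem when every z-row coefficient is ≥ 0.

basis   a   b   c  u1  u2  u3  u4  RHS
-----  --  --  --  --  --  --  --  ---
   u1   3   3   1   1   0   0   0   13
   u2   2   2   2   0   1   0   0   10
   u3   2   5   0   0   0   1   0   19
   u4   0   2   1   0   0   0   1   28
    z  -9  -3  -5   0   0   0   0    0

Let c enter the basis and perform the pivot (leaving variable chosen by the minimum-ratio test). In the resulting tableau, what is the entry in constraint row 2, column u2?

Ratio test on column c — row 1: 13/1 = 13; row 2: 10/2 = 5; row 3: entry 0 ≤ 0; row 4: 28/1 = 28. Minimum is 5 at row 2 (u2 leaves); pivot element 2.
Divide row 2 by 2; eliminate column c from the other rows.
In the new row 2, the u2 entry is the old entry divided by the pivot: 1/2 = 1/2.

1/2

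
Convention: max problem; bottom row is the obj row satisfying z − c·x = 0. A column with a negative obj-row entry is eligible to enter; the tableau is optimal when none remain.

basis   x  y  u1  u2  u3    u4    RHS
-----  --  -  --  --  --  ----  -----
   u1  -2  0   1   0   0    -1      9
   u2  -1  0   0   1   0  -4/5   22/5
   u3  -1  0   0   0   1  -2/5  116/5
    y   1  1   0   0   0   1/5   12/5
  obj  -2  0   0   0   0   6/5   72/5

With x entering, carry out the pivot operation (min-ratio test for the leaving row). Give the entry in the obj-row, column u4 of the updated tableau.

Ratio test on column x — row 1: entry -2 ≤ 0; row 2: entry -1 ≤ 0; row 3: entry -1 ≤ 0; row 4: (12/5)/1 = 12/5. Minimum is 12/5 at row 4 (y leaves); pivot element 1.
Divide row 4 by 1; eliminate column x from the other rows.
obj-row update in column u4: 6/5 − (-2)·(1/5) = 8/5.

8/5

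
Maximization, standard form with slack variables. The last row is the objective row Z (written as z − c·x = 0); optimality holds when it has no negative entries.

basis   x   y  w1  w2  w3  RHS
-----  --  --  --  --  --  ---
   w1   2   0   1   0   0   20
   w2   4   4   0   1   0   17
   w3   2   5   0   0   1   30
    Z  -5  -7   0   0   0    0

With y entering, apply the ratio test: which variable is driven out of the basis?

w2

Column y entries and ratios — w1: 0 ≤ 0, skip; w2: 17/4 = 17/4; w3: 30/5 = 6.
Smallest ratio is 17/4 in the row of w2, so w2 leaves.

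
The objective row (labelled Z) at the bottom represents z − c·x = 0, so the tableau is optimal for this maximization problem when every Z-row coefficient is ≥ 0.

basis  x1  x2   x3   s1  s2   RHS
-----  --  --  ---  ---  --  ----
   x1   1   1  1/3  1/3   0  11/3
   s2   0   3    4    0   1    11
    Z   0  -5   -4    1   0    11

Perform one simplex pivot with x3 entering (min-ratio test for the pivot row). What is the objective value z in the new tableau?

Ratio test on column x3 — row 1: (11/3)/(1/3) = 11; row 2: 11/4 = 11/4. Minimum is 11/4 at row 2 (s2 leaves); pivot element 4.
Pivot on row 2; the Z-row RHS becomes 11 − (-4)·(11/4) = 22.

22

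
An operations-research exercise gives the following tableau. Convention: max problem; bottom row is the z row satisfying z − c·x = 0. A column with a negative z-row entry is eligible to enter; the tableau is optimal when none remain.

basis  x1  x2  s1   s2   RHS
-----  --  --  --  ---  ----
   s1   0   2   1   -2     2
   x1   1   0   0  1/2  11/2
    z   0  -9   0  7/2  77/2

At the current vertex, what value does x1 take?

x1 is basic (row 2); its value is the RHS of that row, 11/2.

11/2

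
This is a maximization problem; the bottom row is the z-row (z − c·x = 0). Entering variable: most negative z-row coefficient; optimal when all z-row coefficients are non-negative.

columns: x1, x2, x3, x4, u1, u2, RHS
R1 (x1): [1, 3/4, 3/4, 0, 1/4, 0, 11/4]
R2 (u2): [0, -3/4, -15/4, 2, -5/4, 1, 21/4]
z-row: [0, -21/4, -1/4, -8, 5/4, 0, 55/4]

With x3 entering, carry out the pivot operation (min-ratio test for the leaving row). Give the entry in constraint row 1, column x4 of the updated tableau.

0

Ratio test on column x3 — row 1: (11/4)/(3/4) = 11/3; row 2: entry -15/4 ≤ 0. Minimum is 11/3 at row 1 (x1 leaves); pivot element 3/4.
Divide row 1 by 3/4; eliminate column x3 from the other rows.
In the new row 1, the x4 entry is the old entry divided by the pivot: 0/(3/4) = 0.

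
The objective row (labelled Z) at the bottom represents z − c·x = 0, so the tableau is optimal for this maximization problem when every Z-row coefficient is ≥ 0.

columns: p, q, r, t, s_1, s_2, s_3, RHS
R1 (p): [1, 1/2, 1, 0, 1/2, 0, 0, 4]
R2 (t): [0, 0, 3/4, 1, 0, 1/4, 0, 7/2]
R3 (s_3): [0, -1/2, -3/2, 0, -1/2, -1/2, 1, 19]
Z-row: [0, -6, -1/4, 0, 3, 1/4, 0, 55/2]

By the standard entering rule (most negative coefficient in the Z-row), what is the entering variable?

q

Negative Z-row entries: q: -6, r: -1/4.
The most negative is -6 in column q, so q enters.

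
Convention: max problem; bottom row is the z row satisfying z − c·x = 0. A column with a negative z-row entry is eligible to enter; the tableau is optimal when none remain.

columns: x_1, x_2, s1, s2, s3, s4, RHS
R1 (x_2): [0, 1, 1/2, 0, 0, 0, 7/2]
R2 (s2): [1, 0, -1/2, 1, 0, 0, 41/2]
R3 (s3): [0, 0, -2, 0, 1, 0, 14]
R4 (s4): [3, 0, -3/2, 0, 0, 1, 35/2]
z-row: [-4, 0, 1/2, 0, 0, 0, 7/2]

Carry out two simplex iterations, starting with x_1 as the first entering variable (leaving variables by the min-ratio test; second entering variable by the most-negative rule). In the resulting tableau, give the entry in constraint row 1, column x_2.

Ratio test on column x_1 — row 1: entry 0 ≤ 0; row 2: (41/2)/1 = 41/2; row 3: entry 0 ≤ 0; row 4: (35/2)/3 = 35/6. Minimum is 35/6 at row 4 (s4 leaves); pivot element 3.
Divide row 4 by 3; eliminate column x_1 from the other rows.
Second iteration: most negative z-row entry is -3/2 in column s1, so s1 enters.
Ratio test on column s1 — row 1: (7/2)/(1/2) = 7; row 2: entry 0 ≤ 0; row 3: entry -2 ≤ 0; row 4: entry -1/2 ≤ 0. Minimum is 7 at row 1 (x_2 leaves); pivot element 1/2.
Divide row 1 by 1/2; eliminate column s1 from the other rows.
After both pivots, the entry at constraint row 1, column x_2 is 2.

2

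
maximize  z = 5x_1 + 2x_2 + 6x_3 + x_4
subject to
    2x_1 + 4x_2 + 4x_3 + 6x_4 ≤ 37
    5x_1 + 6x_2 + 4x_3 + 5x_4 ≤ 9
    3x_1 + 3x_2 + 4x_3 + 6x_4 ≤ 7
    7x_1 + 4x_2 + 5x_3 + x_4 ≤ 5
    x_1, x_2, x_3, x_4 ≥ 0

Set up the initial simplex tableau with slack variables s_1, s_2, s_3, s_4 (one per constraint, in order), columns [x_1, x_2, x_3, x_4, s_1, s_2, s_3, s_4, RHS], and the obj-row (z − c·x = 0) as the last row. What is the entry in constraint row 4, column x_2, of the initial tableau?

4

Constraint 4 has coefficient 4 on x_2.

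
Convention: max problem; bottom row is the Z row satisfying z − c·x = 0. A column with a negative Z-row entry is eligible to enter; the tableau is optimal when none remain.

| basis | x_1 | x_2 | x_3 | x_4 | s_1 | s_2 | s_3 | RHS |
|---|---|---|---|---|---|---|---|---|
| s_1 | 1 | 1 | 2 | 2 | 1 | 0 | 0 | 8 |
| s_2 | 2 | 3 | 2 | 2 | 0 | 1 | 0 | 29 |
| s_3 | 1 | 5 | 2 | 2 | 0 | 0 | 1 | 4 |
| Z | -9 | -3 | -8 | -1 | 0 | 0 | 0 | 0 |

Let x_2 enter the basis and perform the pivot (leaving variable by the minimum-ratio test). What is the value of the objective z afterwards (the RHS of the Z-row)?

12/5

Ratio test on column x_2 — row 1: 8/1 = 8; row 2: 29/3 = 29/3; row 3: 4/5 = 4/5. Minimum is 4/5 at row 3 (s_3 leaves); pivot element 5.
Pivot on row 3; the Z-row RHS becomes 0 − (-3)·(4/5) = 12/5.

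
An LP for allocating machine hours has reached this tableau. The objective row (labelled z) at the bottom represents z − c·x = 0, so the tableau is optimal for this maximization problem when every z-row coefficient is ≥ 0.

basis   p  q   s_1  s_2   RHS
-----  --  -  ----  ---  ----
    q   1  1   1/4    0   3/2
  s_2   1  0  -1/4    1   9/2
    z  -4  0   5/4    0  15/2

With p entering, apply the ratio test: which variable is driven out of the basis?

Column p entries and ratios — q: (3/2)/1 = 3/2; s_2: (9/2)/1 = 9/2.
Smallest ratio is 3/2 in the row of q, so q leaves.

q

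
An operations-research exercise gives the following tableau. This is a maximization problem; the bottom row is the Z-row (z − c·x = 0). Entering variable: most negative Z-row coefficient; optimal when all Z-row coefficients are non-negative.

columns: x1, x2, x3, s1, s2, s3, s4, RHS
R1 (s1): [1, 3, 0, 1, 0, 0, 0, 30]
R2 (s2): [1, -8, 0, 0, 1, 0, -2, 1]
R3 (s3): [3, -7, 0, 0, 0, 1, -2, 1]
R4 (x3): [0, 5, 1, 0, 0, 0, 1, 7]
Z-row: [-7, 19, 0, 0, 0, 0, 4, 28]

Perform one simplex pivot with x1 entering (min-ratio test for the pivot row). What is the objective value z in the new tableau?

91/3

Ratio test on column x1 — row 1: 30/1 = 30; row 2: 1/1 = 1; row 3: 1/3 = 1/3; row 4: entry 0 ≤ 0. Minimum is 1/3 at row 3 (s3 leaves); pivot element 3.
Pivot on row 3; the Z-row RHS becomes 28 − (-7)·(1/3) = 91/3.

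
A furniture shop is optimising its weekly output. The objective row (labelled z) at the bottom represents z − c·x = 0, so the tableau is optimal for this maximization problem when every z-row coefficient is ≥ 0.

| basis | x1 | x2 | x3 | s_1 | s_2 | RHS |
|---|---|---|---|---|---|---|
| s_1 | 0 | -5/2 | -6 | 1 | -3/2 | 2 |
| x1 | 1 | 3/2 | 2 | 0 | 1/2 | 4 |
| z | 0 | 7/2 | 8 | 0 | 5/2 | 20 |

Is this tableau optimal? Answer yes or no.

yes

Every z-row coefficient is ≥ 0, so the tableau is optimal.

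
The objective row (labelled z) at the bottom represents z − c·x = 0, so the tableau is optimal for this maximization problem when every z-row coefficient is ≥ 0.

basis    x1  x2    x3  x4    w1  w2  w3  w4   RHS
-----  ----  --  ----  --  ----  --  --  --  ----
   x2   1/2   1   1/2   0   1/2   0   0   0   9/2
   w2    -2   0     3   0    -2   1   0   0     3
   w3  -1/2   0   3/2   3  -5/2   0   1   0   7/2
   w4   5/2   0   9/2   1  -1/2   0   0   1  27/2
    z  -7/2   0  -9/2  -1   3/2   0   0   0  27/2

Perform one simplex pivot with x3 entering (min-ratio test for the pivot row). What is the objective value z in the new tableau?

Ratio test on column x3 — row 1: (9/2)/(1/2) = 9; row 2: 3/3 = 1; row 3: (7/2)/(3/2) = 7/3; row 4: (27/2)/(9/2) = 3. Minimum is 1 at row 2 (w2 leaves); pivot element 3.
Pivot on row 2; the z-row RHS becomes 27/2 − (-9/2)·1 = 18.

18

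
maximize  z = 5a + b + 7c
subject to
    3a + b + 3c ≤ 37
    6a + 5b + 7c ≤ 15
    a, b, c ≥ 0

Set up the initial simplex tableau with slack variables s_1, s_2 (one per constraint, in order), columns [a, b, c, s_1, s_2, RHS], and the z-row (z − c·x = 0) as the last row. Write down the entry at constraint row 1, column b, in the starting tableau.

1

Constraint 1 has coefficient 1 on b.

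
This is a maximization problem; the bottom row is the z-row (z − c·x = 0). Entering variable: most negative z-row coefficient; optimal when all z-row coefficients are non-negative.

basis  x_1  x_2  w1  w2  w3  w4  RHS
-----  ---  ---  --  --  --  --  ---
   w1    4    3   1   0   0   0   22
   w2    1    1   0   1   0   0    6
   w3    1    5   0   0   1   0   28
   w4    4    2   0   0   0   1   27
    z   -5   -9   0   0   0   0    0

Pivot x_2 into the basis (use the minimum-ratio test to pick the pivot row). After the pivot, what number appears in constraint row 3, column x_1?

Ratio test on column x_2 — row 1: 22/3 = 22/3; row 2: 6/1 = 6; row 3: 28/5 = 28/5; row 4: 27/2 = 27/2. Minimum is 28/5 at row 3 (w3 leaves); pivot element 5.
Divide row 3 by 5; eliminate column x_2 from the other rows.
In the new row 3, the x_1 entry is the old entry divided by the pivot: 1/5 = 1/5.

1/5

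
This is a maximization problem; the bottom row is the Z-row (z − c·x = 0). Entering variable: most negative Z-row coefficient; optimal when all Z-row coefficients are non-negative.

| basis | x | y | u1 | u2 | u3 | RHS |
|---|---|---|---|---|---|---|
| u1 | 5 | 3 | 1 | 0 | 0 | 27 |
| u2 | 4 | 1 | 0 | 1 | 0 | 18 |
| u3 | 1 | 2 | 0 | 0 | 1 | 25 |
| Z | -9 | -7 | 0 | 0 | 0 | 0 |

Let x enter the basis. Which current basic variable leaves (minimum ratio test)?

u2

Column x entries and ratios — u1: 27/5 = 27/5; u2: 18/4 = 9/2; u3: 25/1 = 25.
Smallest ratio is 9/2 in the row of u2, so u2 leaves.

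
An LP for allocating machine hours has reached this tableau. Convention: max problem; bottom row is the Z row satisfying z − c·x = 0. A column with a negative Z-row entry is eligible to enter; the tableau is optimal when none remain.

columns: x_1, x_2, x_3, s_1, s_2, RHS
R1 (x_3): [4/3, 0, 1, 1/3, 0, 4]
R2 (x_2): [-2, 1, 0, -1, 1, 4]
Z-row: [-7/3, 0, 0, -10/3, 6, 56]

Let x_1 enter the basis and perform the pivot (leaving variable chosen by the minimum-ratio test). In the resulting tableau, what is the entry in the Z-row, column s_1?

Ratio test on column x_1 — row 1: 4/(4/3) = 3; row 2: entry -2 ≤ 0. Minimum is 3 at row 1 (x_3 leaves); pivot element 4/3.
Divide row 1 by 4/3; eliminate column x_1 from the other rows.
Z-row update in column s_1: -10/3 − (-7/3)·(1/4) = -11/4.

-11/4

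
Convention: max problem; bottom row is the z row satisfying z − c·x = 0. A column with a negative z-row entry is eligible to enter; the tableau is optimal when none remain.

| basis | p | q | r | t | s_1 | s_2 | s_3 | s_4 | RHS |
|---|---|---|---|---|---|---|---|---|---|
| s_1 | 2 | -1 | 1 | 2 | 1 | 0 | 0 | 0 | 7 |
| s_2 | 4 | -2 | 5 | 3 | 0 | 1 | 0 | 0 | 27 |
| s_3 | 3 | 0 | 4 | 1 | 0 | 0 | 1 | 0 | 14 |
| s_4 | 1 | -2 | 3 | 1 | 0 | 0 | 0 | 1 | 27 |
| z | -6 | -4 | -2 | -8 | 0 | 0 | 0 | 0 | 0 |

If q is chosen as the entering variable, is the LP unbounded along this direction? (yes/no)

Every constraint-row entry in column q is ≤ 0, so increasing q is unbounded.

yes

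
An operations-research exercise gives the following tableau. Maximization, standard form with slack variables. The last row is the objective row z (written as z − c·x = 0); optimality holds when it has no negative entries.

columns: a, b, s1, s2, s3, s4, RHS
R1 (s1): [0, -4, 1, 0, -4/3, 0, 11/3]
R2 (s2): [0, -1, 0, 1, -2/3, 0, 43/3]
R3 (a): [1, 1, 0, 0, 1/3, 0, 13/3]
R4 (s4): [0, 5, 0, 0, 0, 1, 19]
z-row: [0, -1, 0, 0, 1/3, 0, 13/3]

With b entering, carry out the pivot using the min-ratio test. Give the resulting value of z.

122/15

Ratio test on column b — row 1: entry -4 ≤ 0; row 2: entry -1 ≤ 0; row 3: (13/3)/1 = 13/3; row 4: 19/5 = 19/5. Minimum is 19/5 at row 4 (s4 leaves); pivot element 5.
Pivot on row 4; the z-row RHS becomes 13/3 − (-1)·(19/5) = 122/15.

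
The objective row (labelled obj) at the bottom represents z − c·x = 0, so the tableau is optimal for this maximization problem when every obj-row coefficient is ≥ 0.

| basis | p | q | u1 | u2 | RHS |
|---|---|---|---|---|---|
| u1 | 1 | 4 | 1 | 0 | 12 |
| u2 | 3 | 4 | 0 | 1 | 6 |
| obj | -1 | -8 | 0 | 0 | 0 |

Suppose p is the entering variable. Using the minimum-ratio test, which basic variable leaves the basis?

Column p entries and ratios — u1: 12/1 = 12; u2: 6/3 = 2.
Smallest ratio is 2 in the row of u2, so u2 leaves.

u2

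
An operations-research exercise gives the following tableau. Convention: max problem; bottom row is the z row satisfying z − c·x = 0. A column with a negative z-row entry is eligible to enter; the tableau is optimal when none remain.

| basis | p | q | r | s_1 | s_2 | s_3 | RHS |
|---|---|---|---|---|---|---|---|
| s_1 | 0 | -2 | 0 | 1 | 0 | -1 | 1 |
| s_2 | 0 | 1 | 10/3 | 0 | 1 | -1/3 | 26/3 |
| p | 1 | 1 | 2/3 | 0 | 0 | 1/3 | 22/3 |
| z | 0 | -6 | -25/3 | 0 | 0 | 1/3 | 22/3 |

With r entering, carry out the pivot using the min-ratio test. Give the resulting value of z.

29

Ratio test on column r — row 1: entry 0 ≤ 0; row 2: (26/3)/(10/3) = 13/5; row 3: (22/3)/(2/3) = 11. Minimum is 13/5 at row 2 (s_2 leaves); pivot element 10/3.
Pivot on row 2; the z-row RHS becomes 22/3 − (-25/3)·(13/5) = 29.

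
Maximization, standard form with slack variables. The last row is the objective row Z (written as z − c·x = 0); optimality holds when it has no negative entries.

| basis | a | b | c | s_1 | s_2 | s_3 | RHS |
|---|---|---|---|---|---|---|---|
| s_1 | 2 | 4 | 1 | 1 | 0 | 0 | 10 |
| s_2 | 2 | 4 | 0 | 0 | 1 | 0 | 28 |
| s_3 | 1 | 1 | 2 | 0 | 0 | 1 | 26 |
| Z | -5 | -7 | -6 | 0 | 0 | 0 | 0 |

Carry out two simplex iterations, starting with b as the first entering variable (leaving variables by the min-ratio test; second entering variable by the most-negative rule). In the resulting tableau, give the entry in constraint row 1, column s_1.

1

Ratio test on column b — row 1: 10/4 = 5/2; row 2: 28/4 = 7; row 3: 26/1 = 26. Minimum is 5/2 at row 1 (s_1 leaves); pivot element 4.
Divide row 1 by 4; eliminate column b from the other rows.
Second iteration: most negative Z-row entry is -17/4 in column c, so c enters.
Ratio test on column c — row 1: (5/2)/(1/4) = 10; row 2: entry -1 ≤ 0; row 3: (47/2)/(7/4) = 94/7. Minimum is 10 at row 1 (b leaves); pivot element 1/4.
Divide row 1 by 1/4; eliminate column c from the other rows.
After both pivots, the entry at constraint row 1, column s_1 is 1.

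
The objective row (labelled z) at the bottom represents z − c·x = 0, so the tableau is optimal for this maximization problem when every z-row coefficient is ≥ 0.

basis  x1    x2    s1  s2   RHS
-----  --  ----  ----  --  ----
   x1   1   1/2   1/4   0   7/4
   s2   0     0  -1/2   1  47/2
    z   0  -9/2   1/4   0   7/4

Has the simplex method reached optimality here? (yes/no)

no

The z-row has a negative entry -9/2 in column x2, so it is not optimal.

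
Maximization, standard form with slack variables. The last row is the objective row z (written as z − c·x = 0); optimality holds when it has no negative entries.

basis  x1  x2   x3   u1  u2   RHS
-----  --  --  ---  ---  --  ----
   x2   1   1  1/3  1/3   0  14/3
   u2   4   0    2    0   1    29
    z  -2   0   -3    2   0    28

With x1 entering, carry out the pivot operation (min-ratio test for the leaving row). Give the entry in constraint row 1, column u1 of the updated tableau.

1/3

Ratio test on column x1 — row 1: (14/3)/1 = 14/3; row 2: 29/4 = 29/4. Minimum is 14/3 at row 1 (x2 leaves); pivot element 1.
Divide row 1 by 1; eliminate column x1 from the other rows.
In the new row 1, the u1 entry is the old entry divided by the pivot: (1/3)/1 = 1/3.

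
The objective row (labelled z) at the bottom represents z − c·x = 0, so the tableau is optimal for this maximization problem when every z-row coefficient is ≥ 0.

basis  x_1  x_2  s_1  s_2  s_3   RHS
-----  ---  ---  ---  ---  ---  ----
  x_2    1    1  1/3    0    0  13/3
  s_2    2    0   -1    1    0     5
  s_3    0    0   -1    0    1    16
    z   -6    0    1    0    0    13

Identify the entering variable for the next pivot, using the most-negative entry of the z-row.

Negative z-row entries: x_1: -6.
The most negative is -6 in column x_1, so x_1 enters.

x_1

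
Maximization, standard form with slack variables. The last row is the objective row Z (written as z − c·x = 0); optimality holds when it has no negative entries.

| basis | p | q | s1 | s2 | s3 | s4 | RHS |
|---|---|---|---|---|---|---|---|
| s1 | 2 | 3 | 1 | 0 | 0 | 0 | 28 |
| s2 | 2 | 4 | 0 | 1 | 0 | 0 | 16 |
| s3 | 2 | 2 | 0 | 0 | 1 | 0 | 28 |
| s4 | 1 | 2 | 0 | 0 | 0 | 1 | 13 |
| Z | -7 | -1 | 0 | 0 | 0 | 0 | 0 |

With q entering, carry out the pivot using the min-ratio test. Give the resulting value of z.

4

Ratio test on column q — row 1: 28/3 = 28/3; row 2: 16/4 = 4; row 3: 28/2 = 14; row 4: 13/2 = 13/2. Minimum is 4 at row 2 (s2 leaves); pivot element 4.
Pivot on row 2; the Z-row RHS becomes 0 − (-1)·4 = 4.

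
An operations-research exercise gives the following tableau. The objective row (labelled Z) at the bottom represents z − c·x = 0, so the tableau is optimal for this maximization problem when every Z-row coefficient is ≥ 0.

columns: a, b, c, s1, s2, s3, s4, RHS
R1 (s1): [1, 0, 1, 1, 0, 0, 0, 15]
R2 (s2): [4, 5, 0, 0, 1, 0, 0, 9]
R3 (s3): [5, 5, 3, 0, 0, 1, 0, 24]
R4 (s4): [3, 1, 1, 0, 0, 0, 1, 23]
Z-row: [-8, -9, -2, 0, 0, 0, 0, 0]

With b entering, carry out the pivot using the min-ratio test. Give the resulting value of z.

81/5

Ratio test on column b — row 1: entry 0 ≤ 0; row 2: 9/5 = 9/5; row 3: 24/5 = 24/5; row 4: 23/1 = 23. Minimum is 9/5 at row 2 (s2 leaves); pivot element 5.
Pivot on row 2; the Z-row RHS becomes 0 − (-9)·(9/5) = 81/5.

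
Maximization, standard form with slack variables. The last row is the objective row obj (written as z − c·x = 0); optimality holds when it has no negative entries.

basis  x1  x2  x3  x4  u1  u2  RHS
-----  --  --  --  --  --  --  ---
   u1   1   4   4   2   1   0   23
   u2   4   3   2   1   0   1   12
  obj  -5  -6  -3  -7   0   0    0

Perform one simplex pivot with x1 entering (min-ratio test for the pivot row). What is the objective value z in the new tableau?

15

Ratio test on column x1 — row 1: 23/1 = 23; row 2: 12/4 = 3. Minimum is 3 at row 2 (u2 leaves); pivot element 4.
Pivot on row 2; the obj-row RHS becomes 0 − (-5)·3 = 15.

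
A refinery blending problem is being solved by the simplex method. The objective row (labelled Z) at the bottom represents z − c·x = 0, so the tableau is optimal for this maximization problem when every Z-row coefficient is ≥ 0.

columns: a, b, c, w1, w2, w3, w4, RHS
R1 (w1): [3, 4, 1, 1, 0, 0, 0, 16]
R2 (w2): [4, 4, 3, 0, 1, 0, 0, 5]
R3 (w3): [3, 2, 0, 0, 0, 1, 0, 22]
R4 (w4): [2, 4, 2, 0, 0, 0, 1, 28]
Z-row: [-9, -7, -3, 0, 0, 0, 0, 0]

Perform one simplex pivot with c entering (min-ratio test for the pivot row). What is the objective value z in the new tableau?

Ratio test on column c — row 1: 16/1 = 16; row 2: 5/3 = 5/3; row 3: entry 0 ≤ 0; row 4: 28/2 = 14. Minimum is 5/3 at row 2 (w2 leaves); pivot element 3.
Pivot on row 2; the Z-row RHS becomes 0 − (-3)·(5/3) = 5.

5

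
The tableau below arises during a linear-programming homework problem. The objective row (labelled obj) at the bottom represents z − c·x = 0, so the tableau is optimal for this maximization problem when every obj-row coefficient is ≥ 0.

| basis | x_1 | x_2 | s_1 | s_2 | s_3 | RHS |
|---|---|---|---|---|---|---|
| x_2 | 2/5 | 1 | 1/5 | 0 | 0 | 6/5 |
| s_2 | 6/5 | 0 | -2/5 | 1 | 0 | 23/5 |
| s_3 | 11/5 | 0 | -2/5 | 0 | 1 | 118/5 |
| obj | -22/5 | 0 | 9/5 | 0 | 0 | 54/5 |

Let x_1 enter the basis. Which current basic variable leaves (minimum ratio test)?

Column x_1 entries and ratios — x_2: (6/5)/(2/5) = 3; s_2: (23/5)/(6/5) = 23/6; s_3: (118/5)/(11/5) = 118/11.
Smallest ratio is 3 in the row of x_2, so x_2 leaves.

x_2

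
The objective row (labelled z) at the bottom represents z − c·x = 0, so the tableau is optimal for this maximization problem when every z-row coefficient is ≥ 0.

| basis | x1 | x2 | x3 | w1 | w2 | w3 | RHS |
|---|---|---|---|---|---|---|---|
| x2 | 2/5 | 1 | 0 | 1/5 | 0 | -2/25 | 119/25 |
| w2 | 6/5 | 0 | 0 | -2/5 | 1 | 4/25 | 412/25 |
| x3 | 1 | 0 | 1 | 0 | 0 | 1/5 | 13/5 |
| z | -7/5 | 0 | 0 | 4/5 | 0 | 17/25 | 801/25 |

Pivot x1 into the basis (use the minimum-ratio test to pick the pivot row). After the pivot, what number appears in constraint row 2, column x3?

Ratio test on column x1 — row 1: (119/25)/(2/5) = 119/10; row 2: (412/25)/(6/5) = 206/15; row 3: (13/5)/1 = 13/5. Minimum is 13/5 at row 3 (x3 leaves); pivot element 1.
Divide row 3 by 1; eliminate column x1 from the other rows.
Row 2 update in column x3: 0 − (6/5)·1 = -6/5.

-6/5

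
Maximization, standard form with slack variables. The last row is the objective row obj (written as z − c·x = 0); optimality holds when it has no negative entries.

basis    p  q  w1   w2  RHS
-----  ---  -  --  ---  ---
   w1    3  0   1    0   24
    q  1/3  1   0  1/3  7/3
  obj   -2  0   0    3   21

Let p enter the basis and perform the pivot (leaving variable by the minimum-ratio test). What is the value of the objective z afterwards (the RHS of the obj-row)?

Ratio test on column p — row 1: 24/3 = 8; row 2: (7/3)/(1/3) = 7. Minimum is 7 at row 2 (q leaves); pivot element 1/3.
Pivot on row 2; the obj-row RHS becomes 21 − (-2)·7 = 35.

35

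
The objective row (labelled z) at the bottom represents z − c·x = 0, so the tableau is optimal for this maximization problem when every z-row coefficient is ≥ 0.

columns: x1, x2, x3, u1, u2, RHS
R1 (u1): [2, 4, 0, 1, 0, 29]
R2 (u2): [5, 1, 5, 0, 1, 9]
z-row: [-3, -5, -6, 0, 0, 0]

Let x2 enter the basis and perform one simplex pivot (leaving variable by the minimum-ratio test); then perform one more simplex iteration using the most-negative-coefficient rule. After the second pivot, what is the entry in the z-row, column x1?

49/10

Ratio test on column x2 — row 1: 29/4 = 29/4; row 2: 9/1 = 9. Minimum is 29/4 at row 1 (u1 leaves); pivot element 4.
Divide row 1 by 4; eliminate column x2 from the other rows.
Second iteration: most negative z-row entry is -6 in column x3, so x3 enters.
Ratio test on column x3 — row 1: entry 0 ≤ 0; row 2: (7/4)/5 = 7/20. Minimum is 7/20 at row 2 (u2 leaves); pivot element 5.
Divide row 2 by 5; eliminate column x3 from the other rows.
After both pivots, the entry at the z-row, column x1 is 49/10.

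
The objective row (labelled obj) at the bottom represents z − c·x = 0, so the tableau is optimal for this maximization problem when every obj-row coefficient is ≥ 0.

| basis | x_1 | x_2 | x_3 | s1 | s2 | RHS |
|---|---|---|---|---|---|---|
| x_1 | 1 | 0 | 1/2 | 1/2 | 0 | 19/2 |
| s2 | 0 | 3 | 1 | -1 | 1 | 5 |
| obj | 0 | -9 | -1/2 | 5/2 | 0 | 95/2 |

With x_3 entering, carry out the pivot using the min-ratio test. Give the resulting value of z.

50

Ratio test on column x_3 — row 1: (19/2)/(1/2) = 19; row 2: 5/1 = 5. Minimum is 5 at row 2 (s2 leaves); pivot element 1.
Pivot on row 2; the obj-row RHS becomes 95/2 − (-1/2)·5 = 50.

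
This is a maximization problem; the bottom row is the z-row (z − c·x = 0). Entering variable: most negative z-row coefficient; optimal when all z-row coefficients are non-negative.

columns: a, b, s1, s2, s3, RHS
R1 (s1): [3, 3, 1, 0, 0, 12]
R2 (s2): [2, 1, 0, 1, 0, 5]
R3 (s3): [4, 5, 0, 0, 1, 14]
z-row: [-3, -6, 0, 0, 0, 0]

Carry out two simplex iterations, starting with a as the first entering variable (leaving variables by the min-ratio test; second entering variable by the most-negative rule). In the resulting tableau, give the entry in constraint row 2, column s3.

Ratio test on column a — row 1: 12/3 = 4; row 2: 5/2 = 5/2; row 3: 14/4 = 7/2. Minimum is 5/2 at row 2 (s2 leaves); pivot element 2.
Divide row 2 by 2; eliminate column a from the other rows.
Second iteration: most negative z-row entry is -9/2 in column b, so b enters.
Ratio test on column b — row 1: (9/2)/(3/2) = 3; row 2: (5/2)/(1/2) = 5; row 3: 4/3 = 4/3. Minimum is 4/3 at row 3 (s3 leaves); pivot element 3.
Divide row 3 by 3; eliminate column b from the other rows.
After both pivots, the entry at constraint row 2, column s3 is -1/6.

-1/6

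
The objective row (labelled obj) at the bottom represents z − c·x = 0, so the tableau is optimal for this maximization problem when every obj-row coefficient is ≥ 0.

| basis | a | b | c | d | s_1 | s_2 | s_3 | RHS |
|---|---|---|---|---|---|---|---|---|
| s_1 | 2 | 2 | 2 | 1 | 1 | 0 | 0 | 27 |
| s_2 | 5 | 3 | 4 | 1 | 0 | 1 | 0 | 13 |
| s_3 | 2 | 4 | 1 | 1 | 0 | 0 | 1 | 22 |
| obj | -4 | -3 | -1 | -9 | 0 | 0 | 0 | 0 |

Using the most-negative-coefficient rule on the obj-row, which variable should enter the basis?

d

Negative obj-row entries: a: -4, b: -3, c: -1, d: -9.
The most negative is -9 in column d, so d enters.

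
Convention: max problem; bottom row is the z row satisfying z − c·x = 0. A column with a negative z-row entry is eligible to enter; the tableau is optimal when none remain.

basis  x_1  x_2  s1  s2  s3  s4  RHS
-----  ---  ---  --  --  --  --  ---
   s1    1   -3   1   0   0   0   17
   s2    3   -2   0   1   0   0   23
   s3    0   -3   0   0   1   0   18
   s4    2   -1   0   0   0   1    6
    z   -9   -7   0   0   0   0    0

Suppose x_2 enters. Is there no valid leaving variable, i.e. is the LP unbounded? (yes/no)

yes

Every constraint-row entry in column x_2 is ≤ 0, so increasing x_2 is unbounded.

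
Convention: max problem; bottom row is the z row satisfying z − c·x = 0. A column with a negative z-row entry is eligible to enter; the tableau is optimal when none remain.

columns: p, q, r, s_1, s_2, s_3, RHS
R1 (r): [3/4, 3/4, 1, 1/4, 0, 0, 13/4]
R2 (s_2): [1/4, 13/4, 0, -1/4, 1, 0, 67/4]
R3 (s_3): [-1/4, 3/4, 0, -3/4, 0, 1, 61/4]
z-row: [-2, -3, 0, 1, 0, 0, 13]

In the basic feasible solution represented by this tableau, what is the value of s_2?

s_2 is basic (row 2); its value is the RHS of that row, 67/4.

67/4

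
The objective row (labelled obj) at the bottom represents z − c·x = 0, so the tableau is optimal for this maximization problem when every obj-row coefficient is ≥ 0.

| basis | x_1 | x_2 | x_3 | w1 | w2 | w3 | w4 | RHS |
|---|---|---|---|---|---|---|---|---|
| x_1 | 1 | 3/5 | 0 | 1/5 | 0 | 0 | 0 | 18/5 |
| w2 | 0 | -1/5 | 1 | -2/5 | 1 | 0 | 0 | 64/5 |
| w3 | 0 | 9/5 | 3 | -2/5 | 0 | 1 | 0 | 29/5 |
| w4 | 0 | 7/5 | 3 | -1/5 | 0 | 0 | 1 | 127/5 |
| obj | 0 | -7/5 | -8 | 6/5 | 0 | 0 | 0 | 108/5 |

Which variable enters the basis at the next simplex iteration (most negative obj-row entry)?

Negative obj-row entries: x_2: -7/5, x_3: -8.
The most negative is -8 in column x_3, so x_3 enters.

x_3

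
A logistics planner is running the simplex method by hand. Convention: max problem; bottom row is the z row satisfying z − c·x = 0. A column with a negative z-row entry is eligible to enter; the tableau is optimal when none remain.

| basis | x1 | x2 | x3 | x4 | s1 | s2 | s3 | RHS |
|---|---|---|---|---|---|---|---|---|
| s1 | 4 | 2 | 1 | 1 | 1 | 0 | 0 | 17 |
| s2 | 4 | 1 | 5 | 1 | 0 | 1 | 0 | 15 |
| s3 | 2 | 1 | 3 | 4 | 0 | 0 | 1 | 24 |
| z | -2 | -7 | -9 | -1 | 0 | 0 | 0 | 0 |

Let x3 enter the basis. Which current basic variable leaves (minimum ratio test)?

s2

Column x3 entries and ratios — s1: 17/1 = 17; s2: 15/5 = 3; s3: 24/3 = 8.
Smallest ratio is 3 in the row of s2, so s2 leaves.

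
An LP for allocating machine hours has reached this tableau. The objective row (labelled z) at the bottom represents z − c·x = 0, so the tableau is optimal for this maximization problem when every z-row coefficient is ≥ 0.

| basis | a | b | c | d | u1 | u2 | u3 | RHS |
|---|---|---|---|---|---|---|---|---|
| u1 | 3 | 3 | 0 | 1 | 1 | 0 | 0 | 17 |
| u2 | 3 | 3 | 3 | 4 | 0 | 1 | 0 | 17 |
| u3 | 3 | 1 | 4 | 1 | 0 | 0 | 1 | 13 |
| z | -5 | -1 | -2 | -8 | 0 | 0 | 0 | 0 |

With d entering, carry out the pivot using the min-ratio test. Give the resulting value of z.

Ratio test on column d — row 1: 17/1 = 17; row 2: 17/4 = 17/4; row 3: 13/1 = 13. Minimum is 17/4 at row 2 (u2 leaves); pivot element 4.
Pivot on row 2; the z-row RHS becomes 0 − (-8)·(17/4) = 34.

34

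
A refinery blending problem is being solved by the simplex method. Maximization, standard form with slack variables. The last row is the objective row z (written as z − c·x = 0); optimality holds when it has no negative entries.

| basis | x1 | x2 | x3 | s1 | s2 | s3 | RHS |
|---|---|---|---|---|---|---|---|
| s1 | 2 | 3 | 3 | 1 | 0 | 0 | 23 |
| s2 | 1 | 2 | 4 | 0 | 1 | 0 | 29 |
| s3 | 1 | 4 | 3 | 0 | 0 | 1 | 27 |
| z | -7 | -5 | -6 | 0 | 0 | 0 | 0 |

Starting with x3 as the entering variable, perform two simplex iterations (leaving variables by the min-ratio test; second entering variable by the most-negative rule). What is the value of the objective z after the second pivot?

49

Ratio test on column x3 — row 1: 23/3 = 23/3; row 2: 29/4 = 29/4; row 3: 27/3 = 9. Minimum is 29/4 at row 2 (s2 leaves); pivot element 4.
Pivot on row 2; the z-row RHS becomes 0 − (-6)·(29/4) = 87/2.
Next entering variable (most negative z-row entry -11/2): x1.
Ratio test on column x1 — row 1: (5/4)/(5/4) = 1; row 2: (29/4)/(1/4) = 29; row 3: (21/4)/(1/4) = 21. Minimum is 1 at row 1 (s1 leaves); pivot element 5/4.
After the second pivot the z-row RHS is 87/2 − (-11/2)·1 = 49.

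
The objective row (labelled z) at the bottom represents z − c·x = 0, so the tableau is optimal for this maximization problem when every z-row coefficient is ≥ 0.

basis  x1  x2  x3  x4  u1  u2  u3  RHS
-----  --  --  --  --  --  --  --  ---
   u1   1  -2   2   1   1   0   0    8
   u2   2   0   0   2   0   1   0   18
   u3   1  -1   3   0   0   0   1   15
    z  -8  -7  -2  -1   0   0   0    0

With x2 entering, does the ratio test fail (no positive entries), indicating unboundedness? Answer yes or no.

Every constraint-row entry in column x2 is ≤ 0, so increasing x2 is unbounded.

yes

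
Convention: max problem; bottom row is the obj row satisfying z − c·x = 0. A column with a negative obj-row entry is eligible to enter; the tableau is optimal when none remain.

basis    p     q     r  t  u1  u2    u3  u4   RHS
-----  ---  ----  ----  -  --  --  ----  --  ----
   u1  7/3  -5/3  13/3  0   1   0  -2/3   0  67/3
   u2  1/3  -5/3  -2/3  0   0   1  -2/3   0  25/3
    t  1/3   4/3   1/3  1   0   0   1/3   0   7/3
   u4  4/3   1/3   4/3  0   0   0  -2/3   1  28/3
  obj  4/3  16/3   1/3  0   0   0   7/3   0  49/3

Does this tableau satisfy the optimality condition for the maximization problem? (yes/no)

Every obj-row coefficient is ≥ 0, so the tableau is optimal.

yes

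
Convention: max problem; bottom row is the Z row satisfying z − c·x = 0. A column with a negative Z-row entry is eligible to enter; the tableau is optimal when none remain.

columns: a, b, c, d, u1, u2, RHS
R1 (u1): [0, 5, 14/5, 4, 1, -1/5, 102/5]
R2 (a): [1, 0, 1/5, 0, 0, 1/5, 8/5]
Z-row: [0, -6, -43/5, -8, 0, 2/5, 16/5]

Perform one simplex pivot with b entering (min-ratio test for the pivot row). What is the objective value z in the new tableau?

692/25

Ratio test on column b — row 1: (102/5)/5 = 102/25; row 2: entry 0 ≤ 0. Minimum is 102/25 at row 1 (u1 leaves); pivot element 5.
Pivot on row 1; the Z-row RHS becomes 16/5 − (-6)·(102/25) = 692/25.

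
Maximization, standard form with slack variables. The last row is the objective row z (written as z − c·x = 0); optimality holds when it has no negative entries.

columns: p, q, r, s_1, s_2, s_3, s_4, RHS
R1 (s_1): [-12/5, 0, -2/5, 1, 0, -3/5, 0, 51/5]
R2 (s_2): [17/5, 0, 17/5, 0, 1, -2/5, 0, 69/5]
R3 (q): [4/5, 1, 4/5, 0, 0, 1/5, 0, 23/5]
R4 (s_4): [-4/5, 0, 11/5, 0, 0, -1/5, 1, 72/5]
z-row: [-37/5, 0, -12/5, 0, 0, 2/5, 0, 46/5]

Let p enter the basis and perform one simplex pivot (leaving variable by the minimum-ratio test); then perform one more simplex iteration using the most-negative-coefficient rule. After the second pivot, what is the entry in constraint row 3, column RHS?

Ratio test on column p — row 1: entry -12/5 ≤ 0; row 2: (69/5)/(17/5) = 69/17; row 3: (23/5)/(4/5) = 23/4; row 4: entry -4/5 ≤ 0. Minimum is 69/17 at row 2 (s_2 leaves); pivot element 17/5.
Divide row 2 by 17/5; eliminate column p from the other rows.
Second iteration: most negative z-row entry is -8/17 in column s_3, so s_3 enters.
Ratio test on column s_3 — row 1: entry -15/17 ≤ 0; row 2: entry -2/17 ≤ 0; row 3: (23/17)/(5/17) = 23/5; row 4: entry -5/17 ≤ 0. Minimum is 23/5 at row 3 (q leaves); pivot element 5/17.
Divide row 3 by 5/17; eliminate column s_3 from the other rows.
After both pivots, the entry at constraint row 3, column RHS is 23/5.

23/5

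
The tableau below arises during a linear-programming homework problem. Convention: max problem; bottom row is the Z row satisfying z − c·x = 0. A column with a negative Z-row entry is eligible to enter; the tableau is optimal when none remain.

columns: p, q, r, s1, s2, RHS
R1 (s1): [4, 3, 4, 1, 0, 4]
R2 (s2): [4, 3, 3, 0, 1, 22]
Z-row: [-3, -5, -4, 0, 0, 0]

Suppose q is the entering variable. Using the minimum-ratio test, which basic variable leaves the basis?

Column q entries and ratios — s1: 4/3 = 4/3; s2: 22/3 = 22/3.
Smallest ratio is 4/3 in the row of s1, so s1 leaves.

s1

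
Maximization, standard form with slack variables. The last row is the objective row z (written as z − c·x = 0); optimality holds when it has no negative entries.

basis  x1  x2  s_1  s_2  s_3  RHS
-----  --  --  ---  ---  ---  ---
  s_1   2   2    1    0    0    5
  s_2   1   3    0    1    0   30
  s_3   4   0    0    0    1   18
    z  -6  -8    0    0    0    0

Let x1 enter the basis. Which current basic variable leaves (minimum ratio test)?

s_1

Column x1 entries and ratios — s_1: 5/2 = 5/2; s_2: 30/1 = 30; s_3: 18/4 = 9/2.
Smallest ratio is 5/2 in the row of s_1, so s_1 leaves.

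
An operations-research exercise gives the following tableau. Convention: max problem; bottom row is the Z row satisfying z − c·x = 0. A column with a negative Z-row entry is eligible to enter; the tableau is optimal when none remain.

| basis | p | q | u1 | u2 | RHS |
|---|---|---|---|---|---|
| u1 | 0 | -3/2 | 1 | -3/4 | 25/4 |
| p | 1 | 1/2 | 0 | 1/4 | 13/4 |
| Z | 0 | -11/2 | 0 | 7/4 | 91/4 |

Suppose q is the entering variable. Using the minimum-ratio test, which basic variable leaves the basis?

Column q entries and ratios — u1: -3/2 ≤ 0, skip; p: (13/4)/(1/2) = 13/2.
Smallest ratio is 13/2 in the row of p, so p leaves.

p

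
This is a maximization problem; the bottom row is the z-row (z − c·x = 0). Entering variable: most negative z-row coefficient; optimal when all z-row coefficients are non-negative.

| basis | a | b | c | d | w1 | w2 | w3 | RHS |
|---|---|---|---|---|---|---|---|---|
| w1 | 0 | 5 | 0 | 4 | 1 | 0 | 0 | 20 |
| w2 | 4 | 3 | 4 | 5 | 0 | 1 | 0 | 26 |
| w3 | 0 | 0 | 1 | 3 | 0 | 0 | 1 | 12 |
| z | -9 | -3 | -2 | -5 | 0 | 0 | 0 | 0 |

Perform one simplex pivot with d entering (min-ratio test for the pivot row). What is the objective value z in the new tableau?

Ratio test on column d — row 1: 20/4 = 5; row 2: 26/5 = 26/5; row 3: 12/3 = 4. Minimum is 4 at row 3 (w3 leaves); pivot element 3.
Pivot on row 3; the z-row RHS becomes 0 − (-5)·4 = 20.

20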